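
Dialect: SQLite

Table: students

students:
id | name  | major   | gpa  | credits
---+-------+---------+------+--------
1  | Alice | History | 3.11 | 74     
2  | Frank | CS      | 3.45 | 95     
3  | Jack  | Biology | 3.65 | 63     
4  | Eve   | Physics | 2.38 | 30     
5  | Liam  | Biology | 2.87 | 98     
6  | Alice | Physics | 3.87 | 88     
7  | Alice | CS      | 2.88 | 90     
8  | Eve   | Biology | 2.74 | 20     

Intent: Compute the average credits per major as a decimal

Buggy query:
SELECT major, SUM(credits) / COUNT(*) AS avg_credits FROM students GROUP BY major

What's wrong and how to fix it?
Bug: SUM(credits) and COUNT(*) are both integers; the division truncates the fractional part

Fix: Multiply by 1.0 (or CAST to REAL) to force floating-point division

Corrected query:
SELECT major, SUM(credits) * 1.0 / COUNT(*) AS avg_credits FROM students GROUP BY major

Result:
major   | avg_credits
--------+------------
Biology | 60.333333  
CS      | 92.5       
History | 74         
Physics | 59         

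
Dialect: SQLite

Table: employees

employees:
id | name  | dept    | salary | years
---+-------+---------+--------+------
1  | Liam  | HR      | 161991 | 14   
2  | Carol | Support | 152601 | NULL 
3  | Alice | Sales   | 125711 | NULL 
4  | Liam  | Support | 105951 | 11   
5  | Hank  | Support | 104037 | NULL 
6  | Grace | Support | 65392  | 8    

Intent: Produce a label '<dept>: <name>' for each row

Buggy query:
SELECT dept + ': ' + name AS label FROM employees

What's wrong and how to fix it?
Bug: '+' is numeric addition; on text columns SQLite converts them to 0 instead of concatenating

Fix: Replace + with || to concatenate text

Corrected query:
SELECT dept || ': ' || name AS label FROM employees

Result:
label         
--------------
HR: Liam      
Support: Carol
Sales: Alice  
Support: Liam 
Support: Hank 
Support: Grace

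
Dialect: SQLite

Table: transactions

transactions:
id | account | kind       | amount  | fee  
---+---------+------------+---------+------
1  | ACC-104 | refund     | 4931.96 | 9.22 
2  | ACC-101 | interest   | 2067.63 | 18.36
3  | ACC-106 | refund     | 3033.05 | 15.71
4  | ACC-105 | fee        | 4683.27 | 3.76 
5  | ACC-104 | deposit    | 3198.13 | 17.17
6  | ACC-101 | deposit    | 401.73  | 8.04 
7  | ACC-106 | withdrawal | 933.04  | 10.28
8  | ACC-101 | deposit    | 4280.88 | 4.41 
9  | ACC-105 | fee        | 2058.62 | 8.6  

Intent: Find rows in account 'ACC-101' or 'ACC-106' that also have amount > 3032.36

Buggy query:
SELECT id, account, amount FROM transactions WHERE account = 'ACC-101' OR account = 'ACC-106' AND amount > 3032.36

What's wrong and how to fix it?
Bug: AND binds tighter than OR, so this parses as account = 'ACC-101' OR (account = 'ACC-106' AND amount > 3032.36)

Fix: Add parentheses around the OR so the AND applies to both alternatives

Corrected query:
SELECT id, account, amount FROM transactions WHERE (account = 'ACC-101' OR account = 'ACC-106') AND amount > 3032.36

Result:
id | account | amount 
---+---------+--------
3  | ACC-106 | 3033.05
8  | ACC-101 | 4280.88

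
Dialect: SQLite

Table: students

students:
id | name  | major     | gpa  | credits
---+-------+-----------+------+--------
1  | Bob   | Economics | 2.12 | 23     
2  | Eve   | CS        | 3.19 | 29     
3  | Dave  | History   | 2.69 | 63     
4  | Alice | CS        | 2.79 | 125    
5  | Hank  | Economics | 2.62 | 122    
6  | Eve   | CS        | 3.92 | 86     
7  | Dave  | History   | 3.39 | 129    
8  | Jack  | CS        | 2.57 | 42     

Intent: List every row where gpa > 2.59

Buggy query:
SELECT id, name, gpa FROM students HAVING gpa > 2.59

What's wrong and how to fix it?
Bug: HAVING filters the output of aggregation, but this query has no GROUP BY and no aggregate functions, so SQLite rejects it (HAVING clause on a non-aggregate query); the condition here is per row

Fix: Replace HAVING with WHERE since the condition applies to individual rows

Corrected query:
SELECT id, name, gpa FROM students WHERE gpa > 2.59

Result:
id | name  | gpa 
---+-------+-----
2  | Eve   | 3.19
3  | Dave  | 2.69
4  | Alice | 2.79
5  | Hank  | 2.62
6  | Eve   | 3.92
7  | Dave  | 3.39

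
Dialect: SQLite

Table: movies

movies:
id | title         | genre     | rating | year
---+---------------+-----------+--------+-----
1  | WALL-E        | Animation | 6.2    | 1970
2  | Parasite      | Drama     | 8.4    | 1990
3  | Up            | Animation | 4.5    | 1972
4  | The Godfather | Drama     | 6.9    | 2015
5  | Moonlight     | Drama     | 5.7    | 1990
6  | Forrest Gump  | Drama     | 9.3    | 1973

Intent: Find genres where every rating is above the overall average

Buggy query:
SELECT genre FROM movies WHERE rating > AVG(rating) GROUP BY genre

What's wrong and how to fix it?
Bug: AVG() is an aggregate; it can't sit directly in WHERE

Fix: Compute the overall average in a scalar subquery and compare each group's MIN against it in HAVING

Corrected query:
SELECT genre FROM movies GROUP BY genre HAVING MIN(rating) > (SELECT AVG(rating) FROM movies)

Result:
(no rows)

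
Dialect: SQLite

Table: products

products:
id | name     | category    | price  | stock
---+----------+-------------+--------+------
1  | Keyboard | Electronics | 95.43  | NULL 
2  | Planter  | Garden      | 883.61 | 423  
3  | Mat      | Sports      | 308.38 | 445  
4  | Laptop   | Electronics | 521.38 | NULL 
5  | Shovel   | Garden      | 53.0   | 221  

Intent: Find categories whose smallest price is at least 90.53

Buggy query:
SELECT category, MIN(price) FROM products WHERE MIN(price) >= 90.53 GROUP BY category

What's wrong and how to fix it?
Bug: MIN() in WHERE is a misuse of aggregate

Fix: Use HAVING for the per-group MIN condition

Corrected query:
SELECT category, MIN(price) FROM products GROUP BY category HAVING MIN(price) >= 90.53

Result:
category    | MIN(price)
------------+-----------
Electronics | 95.43     
Sports      | 308.38    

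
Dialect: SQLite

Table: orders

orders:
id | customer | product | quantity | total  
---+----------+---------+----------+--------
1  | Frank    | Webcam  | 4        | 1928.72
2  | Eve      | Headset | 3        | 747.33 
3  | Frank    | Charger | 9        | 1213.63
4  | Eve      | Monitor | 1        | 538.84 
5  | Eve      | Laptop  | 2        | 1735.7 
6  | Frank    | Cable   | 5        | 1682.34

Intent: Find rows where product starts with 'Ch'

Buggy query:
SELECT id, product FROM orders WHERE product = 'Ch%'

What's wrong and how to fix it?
Bug: Wildcards only work with LIKE; '=' treats '%' as a literal character

Fix: Replace '=' with LIKE so 'Ch%' is treated as a pattern

Corrected query:
SELECT id, product FROM orders WHERE product LIKE 'Ch%'

Result:
id | product
---+--------
3  | Charger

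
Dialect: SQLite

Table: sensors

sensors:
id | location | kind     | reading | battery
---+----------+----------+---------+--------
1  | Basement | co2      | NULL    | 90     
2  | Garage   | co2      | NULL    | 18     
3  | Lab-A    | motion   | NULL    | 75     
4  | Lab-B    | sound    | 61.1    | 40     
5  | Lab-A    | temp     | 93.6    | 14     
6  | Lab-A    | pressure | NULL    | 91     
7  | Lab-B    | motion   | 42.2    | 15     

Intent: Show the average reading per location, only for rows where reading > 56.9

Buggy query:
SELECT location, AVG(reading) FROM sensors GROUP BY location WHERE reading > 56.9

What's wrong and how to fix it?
Bug: Row-level WHERE must come before GROUP BY in the clause order

Fix: Place WHERE between FROM and GROUP BY

Corrected query:
SELECT location, AVG(reading) FROM sensors WHERE reading > 56.9 GROUP BY location

Result:
location | AVG(reading)
---------+-------------
Lab-A    | 93.6        
Lab-B    | 61.1        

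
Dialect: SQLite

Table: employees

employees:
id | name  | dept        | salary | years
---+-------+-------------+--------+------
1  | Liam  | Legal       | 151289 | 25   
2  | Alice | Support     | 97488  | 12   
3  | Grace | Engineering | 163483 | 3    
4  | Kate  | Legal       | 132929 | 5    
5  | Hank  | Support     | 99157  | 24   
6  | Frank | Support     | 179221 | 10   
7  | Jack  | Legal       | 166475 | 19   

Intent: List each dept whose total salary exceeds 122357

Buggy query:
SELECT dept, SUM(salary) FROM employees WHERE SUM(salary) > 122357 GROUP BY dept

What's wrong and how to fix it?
Bug: SUM(salary) is an aggregate, but WHERE filters rows before aggregation

Fix: Use HAVING (which filters groups after aggregation) instead of WHERE

Corrected query:
SELECT dept, SUM(salary) FROM employees GROUP BY dept HAVING SUM(salary) > 122357

Result:
dept        | SUM(salary)
------------+------------
Engineering | 163483     
Legal       | 450693     
Support     | 375866     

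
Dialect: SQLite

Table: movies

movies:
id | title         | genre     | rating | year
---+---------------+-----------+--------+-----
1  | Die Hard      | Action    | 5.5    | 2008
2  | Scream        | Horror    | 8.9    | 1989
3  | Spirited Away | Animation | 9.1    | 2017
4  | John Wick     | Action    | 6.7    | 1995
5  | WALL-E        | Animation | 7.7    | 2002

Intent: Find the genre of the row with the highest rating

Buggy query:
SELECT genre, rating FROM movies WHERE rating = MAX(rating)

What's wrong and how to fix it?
Bug: WHERE is evaluated per row; an aggregate over the whole table isn't defined there

Fix: Wrap MAX in a scalar subquery so WHERE compares against a single value

Corrected query:
SELECT genre, rating FROM movies WHERE rating = (SELECT MAX(rating) FROM movies)

Result:
genre     | rating
----------+-------
Animation | 9.1   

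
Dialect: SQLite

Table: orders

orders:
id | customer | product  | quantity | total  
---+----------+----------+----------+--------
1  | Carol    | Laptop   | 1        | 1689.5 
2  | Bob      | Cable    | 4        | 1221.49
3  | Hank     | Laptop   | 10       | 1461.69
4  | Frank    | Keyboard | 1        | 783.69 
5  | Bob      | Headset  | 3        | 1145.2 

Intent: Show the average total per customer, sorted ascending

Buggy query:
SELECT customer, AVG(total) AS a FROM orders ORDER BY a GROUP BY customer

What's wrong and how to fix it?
Bug: ORDER BY appears before GROUP BY; SQL clause order requires GROUP BY first

Fix: Reorder: SELECT … FROM … GROUP BY … ORDER BY …

Corrected query:
SELECT customer, AVG(total) AS a FROM orders GROUP BY customer ORDER BY a

Result:
customer | a       
---------+---------
Frank    | 783.69  
Bob      | 1183.345
Hank     | 1461.69 
Carol    | 1689.5  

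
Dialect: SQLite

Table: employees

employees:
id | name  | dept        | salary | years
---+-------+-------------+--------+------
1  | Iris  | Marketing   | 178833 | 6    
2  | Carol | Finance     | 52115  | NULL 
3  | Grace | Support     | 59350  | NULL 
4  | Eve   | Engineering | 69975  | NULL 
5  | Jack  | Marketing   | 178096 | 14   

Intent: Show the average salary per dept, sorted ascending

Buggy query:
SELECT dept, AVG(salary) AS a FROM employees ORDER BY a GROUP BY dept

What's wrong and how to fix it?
Bug: ORDER BY appears before GROUP BY; SQL clause order requires GROUP BY first

Fix: Move ORDER BY to the end, after GROUP BY

Corrected query:
SELECT dept, AVG(salary) AS a FROM employees GROUP BY dept ORDER BY a

Result:
dept        | a       
------------+---------
Finance     | 52115   
Support     | 59350   
Engineering | 69975   
Marketing   | 178464.5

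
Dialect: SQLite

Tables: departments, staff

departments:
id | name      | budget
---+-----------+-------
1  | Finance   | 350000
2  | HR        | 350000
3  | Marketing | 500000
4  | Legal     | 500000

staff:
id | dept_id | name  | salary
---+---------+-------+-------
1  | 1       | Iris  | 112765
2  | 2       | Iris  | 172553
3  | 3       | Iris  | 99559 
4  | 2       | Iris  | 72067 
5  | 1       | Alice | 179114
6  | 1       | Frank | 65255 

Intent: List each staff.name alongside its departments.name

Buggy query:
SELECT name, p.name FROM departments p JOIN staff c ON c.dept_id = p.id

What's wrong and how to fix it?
Bug: 'name' exists in both joined tables, so the database can't tell which one is meant

Fix: Qualify the column with its table alias (c.name)

Corrected query:
SELECT c.name, p.name FROM departments p JOIN staff c ON c.dept_id = p.id

Result:
name  | name     
------+----------
Iris  | Finance  
Iris  | HR       
Iris  | Marketing
Iris  | HR       
Alice | Finance  
Frank | Finance  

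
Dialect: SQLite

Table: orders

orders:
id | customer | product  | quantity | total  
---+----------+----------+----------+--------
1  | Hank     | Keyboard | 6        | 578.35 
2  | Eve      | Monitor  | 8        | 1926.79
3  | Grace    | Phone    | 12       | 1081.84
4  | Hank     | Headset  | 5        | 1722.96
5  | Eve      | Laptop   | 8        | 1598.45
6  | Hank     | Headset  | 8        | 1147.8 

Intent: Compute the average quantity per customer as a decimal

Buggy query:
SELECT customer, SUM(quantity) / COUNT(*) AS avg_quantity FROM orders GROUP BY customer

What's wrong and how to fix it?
Bug: Both operands are integers, so '/' performs integer division and truncates

Fix: Cast one side to REAL so the division keeps the fractional part

Corrected query:
SELECT customer, SUM(quantity) * 1.0 / COUNT(*) AS avg_quantity FROM orders GROUP BY customer

Result:
customer | avg_quantity
---------+-------------
Eve      | 8           
Grace    | 12          
Hank     | 6.333333    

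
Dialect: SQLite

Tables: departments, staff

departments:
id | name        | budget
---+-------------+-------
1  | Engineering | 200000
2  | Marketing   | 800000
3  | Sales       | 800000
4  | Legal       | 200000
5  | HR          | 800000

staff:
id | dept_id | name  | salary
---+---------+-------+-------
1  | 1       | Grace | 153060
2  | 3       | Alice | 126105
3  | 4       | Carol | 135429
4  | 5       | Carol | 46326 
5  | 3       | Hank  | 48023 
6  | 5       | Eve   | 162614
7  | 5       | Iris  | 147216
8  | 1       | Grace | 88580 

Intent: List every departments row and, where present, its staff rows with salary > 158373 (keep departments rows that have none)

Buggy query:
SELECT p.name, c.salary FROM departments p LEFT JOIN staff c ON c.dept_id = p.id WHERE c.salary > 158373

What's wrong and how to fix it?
Bug: A WHERE condition on the right-hand table after LEFT JOIN drops unmatched parents

Fix: Move the right-table condition into the ON clause so unmatched parents are kept

Corrected query:
SELECT p.name, c.salary FROM departments p LEFT JOIN staff c ON c.dept_id = p.id AND c.salary > 158373

Result:
name        | salary
------------+-------
Engineering | NULL  
Marketing   | NULL  
Sales       | NULL  
Legal       | NULL  
HR          | 162614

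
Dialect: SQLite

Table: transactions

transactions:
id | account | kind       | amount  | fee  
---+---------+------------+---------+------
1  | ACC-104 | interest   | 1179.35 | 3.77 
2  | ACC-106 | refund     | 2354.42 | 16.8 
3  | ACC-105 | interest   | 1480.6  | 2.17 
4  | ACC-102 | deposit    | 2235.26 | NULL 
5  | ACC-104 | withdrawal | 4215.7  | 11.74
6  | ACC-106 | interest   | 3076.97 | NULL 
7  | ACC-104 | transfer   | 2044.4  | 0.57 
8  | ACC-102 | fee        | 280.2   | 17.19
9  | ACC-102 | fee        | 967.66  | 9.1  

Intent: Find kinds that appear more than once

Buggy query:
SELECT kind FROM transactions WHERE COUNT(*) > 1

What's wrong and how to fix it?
Bug: COUNT(*) is an aggregate and cannot be used in WHERE

Fix: Group first, then use HAVING for the count condition

Corrected query:
SELECT kind FROM transactions GROUP BY kind HAVING COUNT(*) > 1

Result:
kind    
--------
fee     
interest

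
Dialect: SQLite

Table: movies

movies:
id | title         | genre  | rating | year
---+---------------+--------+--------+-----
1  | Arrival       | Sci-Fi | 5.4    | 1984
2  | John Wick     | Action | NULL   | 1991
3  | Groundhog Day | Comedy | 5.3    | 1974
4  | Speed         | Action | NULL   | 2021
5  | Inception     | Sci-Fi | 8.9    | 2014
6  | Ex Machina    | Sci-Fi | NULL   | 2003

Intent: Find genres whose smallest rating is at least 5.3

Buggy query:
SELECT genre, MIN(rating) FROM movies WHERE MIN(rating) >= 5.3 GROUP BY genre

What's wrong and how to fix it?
Bug: Aggregates like MIN are computed per group after WHERE runs

Fix: Use HAVING for the per-group MIN condition

Corrected query:
SELECT genre, MIN(rating) FROM movies GROUP BY genre HAVING MIN(rating) >= 5.3

Result:
genre  | MIN(rating)
-------+------------
Comedy | 5.3        
Sci-Fi | 5.4        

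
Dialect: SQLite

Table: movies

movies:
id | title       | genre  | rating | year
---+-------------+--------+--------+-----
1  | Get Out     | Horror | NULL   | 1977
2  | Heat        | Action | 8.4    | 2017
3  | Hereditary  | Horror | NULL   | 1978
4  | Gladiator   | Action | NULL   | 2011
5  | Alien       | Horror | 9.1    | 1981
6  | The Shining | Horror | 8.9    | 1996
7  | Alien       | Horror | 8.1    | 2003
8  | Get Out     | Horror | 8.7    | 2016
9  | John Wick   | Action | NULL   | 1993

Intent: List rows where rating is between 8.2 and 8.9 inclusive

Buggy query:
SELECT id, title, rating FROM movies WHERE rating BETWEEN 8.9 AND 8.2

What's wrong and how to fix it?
Bug: BETWEEN expects the lower bound first; with 8.9 AND 8.2 the range is empty

Fix: Swap the bounds so the smaller value comes first

Corrected query:
SELECT id, title, rating FROM movies WHERE rating BETWEEN 8.2 AND 8.9

Result:
id | title       | rating
---+-------------+-------
2  | Heat        | 8.4   
6  | The Shining | 8.9   
8  | Get Out     | 8.7   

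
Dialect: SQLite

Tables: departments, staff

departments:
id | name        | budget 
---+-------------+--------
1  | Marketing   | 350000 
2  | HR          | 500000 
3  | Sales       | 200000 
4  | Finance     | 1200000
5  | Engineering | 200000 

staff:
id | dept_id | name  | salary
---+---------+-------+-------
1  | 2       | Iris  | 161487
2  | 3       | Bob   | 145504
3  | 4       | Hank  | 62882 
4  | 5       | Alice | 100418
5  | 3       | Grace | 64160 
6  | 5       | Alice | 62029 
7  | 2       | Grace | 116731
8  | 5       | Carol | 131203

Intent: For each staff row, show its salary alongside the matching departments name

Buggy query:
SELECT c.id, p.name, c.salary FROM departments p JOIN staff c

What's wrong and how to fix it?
Bug: JOIN with no ON clause produces a cartesian product; every staff row pairs with every departments row

Fix: Add ON c.dept_id = p.id to the JOIN

Corrected query:
SELECT c.id, p.name, c.salary FROM departments p JOIN staff c ON c.dept_id = p.id

Result:
id | name        | salary
---+-------------+-------
1  | HR          | 161487
2  | Sales       | 145504
3  | Finance     | 62882 
4  | Engineering | 100418
5  | Sales       | 64160 
6  | Engineering | 62029 
7  | HR          | 116731
8  | Engineering | 131203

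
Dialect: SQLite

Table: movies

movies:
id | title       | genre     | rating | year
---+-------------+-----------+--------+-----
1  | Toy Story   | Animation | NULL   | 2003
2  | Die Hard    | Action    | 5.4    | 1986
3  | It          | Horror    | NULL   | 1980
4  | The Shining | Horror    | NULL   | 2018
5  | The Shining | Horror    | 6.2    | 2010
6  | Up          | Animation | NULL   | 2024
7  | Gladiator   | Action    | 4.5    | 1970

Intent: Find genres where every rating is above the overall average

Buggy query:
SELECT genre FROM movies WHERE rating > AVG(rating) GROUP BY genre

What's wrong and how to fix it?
Bug: AVG() is an aggregate; it can't sit directly in WHERE

Fix: Use a subquery for AVG and a HAVING MIN(...) filter so the condition holds for every row in the group

Corrected query:
SELECT genre FROM movies GROUP BY genre HAVING MIN(rating) > (SELECT AVG(rating) FROM movies)

Result:
genre 
------
Horror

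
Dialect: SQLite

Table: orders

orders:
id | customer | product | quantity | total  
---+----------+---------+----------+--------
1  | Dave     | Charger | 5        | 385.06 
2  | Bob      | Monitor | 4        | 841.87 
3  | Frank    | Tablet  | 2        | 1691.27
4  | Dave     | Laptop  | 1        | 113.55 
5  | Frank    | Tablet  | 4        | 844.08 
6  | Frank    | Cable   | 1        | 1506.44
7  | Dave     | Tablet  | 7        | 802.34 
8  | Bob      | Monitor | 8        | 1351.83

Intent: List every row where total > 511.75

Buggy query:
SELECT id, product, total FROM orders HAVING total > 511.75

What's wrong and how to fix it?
Bug: This is a non-aggregate query (no GROUP BY, no aggregates), so in SQLite the HAVING clause is invalid here; a row-level condition belongs in WHERE

Fix: Use WHERE for row-level filtering

Corrected query:
SELECT id, product, total FROM orders WHERE total > 511.75

Result:
id | product | total  
---+---------+--------
2  | Monitor | 841.87 
3  | Tablet  | 1691.27
5  | Tablet  | 844.08 
6  | Cable   | 1506.44
7  | Tablet  | 802.34 
8  | Monitor | 1351.83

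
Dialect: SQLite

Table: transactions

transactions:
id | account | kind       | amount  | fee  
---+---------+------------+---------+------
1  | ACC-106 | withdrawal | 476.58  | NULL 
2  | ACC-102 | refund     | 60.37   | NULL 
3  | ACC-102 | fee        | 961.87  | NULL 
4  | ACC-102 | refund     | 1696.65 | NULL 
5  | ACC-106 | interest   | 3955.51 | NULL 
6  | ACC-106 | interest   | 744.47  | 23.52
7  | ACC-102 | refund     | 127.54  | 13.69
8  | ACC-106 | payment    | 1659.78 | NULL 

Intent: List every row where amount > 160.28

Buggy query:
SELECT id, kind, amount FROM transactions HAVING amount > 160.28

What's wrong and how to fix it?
Bug: HAVING filters the output of aggregation, but this query has no GROUP BY and no aggregate functions, so SQLite rejects it (HAVING clause on a non-aggregate query); the condition here is per row

Fix: Replace HAVING with WHERE since the condition applies to individual rows

Corrected query:
SELECT id, kind, amount FROM transactions WHERE amount > 160.28

Result:
id | kind       | amount 
---+------------+--------
1  | withdrawal | 476.58 
3  | fee        | 961.87 
4  | refund     | 1696.65
5  | interest   | 3955.51
6  | interest   | 744.47 
8  | payment    | 1659.78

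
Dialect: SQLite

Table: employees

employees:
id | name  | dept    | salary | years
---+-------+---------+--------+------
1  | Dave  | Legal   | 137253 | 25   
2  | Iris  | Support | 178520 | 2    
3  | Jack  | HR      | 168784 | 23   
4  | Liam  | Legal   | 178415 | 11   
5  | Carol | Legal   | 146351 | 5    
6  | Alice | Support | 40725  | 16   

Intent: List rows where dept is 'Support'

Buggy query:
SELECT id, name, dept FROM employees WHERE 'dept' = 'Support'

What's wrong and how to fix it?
Bug: Single quotes denote string literals in SQL; the column name is being compared as a constant string

Fix: Reference the column as dept without single quotes

Corrected query:
SELECT id, name, dept FROM employees WHERE dept = 'Support'

Result:
id | name  | dept   
---+-------+--------
2  | Iris  | Support
6  | Alice | Support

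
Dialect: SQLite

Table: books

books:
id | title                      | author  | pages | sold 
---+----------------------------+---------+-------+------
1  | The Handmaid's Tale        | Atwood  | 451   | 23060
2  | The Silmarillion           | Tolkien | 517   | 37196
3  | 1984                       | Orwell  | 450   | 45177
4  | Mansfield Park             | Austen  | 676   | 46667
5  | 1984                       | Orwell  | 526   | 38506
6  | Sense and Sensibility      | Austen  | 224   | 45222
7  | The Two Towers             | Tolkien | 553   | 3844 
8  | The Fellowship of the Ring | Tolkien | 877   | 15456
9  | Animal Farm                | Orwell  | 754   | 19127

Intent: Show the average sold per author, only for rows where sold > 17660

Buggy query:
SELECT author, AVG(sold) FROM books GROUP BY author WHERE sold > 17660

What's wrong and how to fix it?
Bug: Row-level WHERE must come before GROUP BY in the clause order

Fix: Place WHERE between FROM and GROUP BY

Corrected query:
SELECT author, AVG(sold) FROM books WHERE sold > 17660 GROUP BY author

Result:
author  | AVG(sold)
--------+----------
Atwood  | 23060    
Austen  | 45944.5  
Orwell  | 34270    
Tolkien | 37196    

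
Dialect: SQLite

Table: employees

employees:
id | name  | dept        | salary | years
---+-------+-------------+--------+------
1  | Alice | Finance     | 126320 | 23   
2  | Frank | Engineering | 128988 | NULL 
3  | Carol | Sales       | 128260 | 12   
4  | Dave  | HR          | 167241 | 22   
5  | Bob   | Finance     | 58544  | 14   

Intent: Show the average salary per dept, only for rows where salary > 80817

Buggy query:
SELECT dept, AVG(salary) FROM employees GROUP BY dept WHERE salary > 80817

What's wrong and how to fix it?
Bug: WHERE cannot follow GROUP BY

Fix: Move the WHERE clause before GROUP BY

Corrected query:
SELECT dept, AVG(salary) FROM employees WHERE salary > 80817 GROUP BY dept

Result:
dept        | AVG(salary)
------------+------------
Engineering | 128988     
Finance     | 126320     
HR          | 167241     
Sales       | 128260     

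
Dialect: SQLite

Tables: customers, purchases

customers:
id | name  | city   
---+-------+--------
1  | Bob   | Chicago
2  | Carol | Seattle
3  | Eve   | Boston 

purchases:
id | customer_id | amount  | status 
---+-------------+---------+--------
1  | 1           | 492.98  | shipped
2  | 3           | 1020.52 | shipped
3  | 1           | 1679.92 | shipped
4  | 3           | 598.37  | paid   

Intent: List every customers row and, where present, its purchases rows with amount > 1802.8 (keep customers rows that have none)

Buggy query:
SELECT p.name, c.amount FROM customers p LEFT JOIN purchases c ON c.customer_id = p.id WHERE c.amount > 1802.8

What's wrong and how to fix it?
Bug: A WHERE condition on the right-hand table after LEFT JOIN drops unmatched parents

Fix: Move the right-table condition into the ON clause so unmatched parents are kept

Corrected query:
SELECT p.name, c.amount FROM customers p LEFT JOIN purchases c ON c.customer_id = p.id AND c.amount > 1802.8

Result:
name  | amount
------+-------
Bob   | NULL  
Carol | NULL  
Eve   | NULL  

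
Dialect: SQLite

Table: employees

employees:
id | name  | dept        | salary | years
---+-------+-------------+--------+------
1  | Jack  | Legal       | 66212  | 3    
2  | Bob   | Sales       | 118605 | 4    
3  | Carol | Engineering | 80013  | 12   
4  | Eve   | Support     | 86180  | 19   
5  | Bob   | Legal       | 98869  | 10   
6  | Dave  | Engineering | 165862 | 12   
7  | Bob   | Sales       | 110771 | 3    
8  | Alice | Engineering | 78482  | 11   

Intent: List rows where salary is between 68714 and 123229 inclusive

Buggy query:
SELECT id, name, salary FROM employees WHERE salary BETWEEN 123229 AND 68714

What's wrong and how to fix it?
Bug: The bounds are reversed; BETWEEN a AND b requires a <= b to match anything

Fix: Write BETWEEN 68714 AND 123229

Corrected query:
SELECT id, name, salary FROM employees WHERE salary BETWEEN 68714 AND 123229

Result:
id | name  | salary
---+-------+-------
2  | Bob   | 118605
3  | Carol | 80013 
4  | Eve   | 86180 
5  | Bob   | 98869 
7  | Bob   | 110771
8  | Alice | 78482 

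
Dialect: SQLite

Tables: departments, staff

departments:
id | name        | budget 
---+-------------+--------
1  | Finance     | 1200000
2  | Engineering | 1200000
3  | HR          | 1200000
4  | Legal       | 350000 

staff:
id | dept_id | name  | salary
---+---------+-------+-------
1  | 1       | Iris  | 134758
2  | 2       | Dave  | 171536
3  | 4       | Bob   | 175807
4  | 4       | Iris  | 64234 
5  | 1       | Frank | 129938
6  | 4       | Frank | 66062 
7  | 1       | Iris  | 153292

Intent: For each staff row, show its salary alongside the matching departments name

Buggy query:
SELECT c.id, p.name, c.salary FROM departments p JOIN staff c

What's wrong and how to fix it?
Bug: Missing join condition: each staff row is matched to all departments rows instead of just its own

Fix: Specify the join condition linking the foreign key to the parent id

Corrected query:
SELECT c.id, p.name, c.salary FROM departments p JOIN staff c ON c.dept_id = p.id

Result:
id | name        | salary
---+-------------+-------
1  | Finance     | 134758
2  | Engineering | 171536
3  | Legal       | 175807
4  | Legal       | 64234 
5  | Finance     | 129938
6  | Legal       | 66062 
7  | Finance     | 153292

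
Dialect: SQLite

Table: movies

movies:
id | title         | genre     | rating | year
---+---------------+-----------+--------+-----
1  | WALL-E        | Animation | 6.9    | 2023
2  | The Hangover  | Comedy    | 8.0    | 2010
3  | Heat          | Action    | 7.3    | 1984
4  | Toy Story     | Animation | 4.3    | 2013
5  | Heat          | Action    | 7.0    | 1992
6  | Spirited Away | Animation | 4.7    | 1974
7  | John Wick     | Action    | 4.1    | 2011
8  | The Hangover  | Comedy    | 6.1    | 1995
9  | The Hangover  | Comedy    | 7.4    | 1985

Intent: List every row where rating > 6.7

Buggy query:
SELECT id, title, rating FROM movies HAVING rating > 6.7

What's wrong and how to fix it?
Bug: HAVING filters the output of aggregation, but this query has no GROUP BY and no aggregate functions, so SQLite rejects it (HAVING clause on a non-aggregate query); the condition here is per row

Fix: Use WHERE for row-level filtering

Corrected query:
SELECT id, title, rating FROM movies WHERE rating > 6.7

Result:
id | title        | rating
---+--------------+-------
1  | WALL-E       | 6.9   
2  | The Hangover | 8     
3  | Heat         | 7.3   
5  | Heat         | 7     
9  | The Hangover | 7.4   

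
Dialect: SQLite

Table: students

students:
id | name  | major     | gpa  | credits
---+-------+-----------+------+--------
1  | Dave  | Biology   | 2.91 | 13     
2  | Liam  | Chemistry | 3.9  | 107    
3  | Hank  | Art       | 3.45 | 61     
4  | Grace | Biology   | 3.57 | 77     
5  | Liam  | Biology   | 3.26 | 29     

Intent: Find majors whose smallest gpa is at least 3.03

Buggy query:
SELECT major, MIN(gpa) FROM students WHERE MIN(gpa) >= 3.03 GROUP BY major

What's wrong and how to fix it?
Bug: MIN() in WHERE is a misuse of aggregate

Fix: Replace WHERE with HAVING after the GROUP BY

Corrected query:
SELECT major, MIN(gpa) FROM students GROUP BY major HAVING MIN(gpa) >= 3.03

Result:
major     | MIN(gpa)
----------+---------
Art       | 3.45    
Chemistry | 3.9     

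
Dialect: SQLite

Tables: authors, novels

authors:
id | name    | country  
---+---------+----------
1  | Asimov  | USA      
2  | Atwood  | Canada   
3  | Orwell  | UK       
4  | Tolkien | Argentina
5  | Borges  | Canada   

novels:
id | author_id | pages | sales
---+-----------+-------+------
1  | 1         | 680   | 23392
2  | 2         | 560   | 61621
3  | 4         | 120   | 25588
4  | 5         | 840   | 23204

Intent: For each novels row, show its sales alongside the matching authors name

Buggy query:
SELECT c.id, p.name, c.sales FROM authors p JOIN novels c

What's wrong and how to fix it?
Bug: Missing join condition: each novels row is matched to all authors rows instead of just its own

Fix: Specify the join condition linking the foreign key to the parent id

Corrected query:
SELECT c.id, p.name, c.sales FROM authors p JOIN novels c ON c.author_id = p.id

Result:
id | name    | sales
---+---------+------
1  | Asimov  | 23392
2  | Atwood  | 61621
3  | Tolkien | 25588
4  | Borges  | 23204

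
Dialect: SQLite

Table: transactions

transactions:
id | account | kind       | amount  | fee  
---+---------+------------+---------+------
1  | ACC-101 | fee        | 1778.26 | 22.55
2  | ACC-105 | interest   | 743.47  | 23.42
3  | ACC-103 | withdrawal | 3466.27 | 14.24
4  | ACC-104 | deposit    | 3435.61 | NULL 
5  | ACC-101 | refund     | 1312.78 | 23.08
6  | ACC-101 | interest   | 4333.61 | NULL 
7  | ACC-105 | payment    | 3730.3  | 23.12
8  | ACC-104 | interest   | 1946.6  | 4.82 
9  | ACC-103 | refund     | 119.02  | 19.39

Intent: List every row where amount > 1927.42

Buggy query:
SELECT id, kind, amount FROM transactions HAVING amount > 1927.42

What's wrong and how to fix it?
Bug: This is a non-aggregate query (no GROUP BY, no aggregates), so in SQLite the HAVING clause is invalid here; a row-level condition belongs in WHERE

Fix: Use WHERE for row-level filtering

Corrected query:
SELECT id, kind, amount FROM transactions WHERE amount > 1927.42

Result:
id | kind       | amount 
---+------------+--------
3  | withdrawal | 3466.27
4  | deposit    | 3435.61
6  | interest   | 4333.61
7  | payment    | 3730.3 
8  | interest   | 1946.6 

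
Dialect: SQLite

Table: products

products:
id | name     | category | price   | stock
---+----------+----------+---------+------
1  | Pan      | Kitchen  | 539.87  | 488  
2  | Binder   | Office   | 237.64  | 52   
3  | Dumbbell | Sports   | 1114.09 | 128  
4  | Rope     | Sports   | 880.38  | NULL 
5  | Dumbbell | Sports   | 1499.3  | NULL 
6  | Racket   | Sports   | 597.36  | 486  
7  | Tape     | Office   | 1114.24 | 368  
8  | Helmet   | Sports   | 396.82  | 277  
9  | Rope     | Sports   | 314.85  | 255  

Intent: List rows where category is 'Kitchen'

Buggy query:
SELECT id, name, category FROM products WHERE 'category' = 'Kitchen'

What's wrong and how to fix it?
Bug: Single quotes denote string literals in SQL; the column name is being compared as a constant string

Fix: Remove the quotes around the column name (or use double quotes for an identifier)

Corrected query:
SELECT id, name, category FROM products WHERE category = 'Kitchen'

Result:
id | name | category
---+------+---------
1  | Pan  | Kitchen 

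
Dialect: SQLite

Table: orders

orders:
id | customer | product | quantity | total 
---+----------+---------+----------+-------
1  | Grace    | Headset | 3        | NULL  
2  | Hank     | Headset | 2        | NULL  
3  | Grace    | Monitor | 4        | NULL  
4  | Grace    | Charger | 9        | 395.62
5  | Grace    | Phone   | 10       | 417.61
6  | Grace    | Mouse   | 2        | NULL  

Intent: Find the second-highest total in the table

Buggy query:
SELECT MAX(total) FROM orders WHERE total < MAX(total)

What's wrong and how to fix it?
Bug: The inner MAX is an aggregate inside WHERE, which is not allowed

Fix: Put the inner MAX in a scalar subquery

Corrected query:
SELECT MAX(total) FROM orders WHERE total < (SELECT MAX(total) FROM orders)

Result:
MAX(total)
----------
395.62    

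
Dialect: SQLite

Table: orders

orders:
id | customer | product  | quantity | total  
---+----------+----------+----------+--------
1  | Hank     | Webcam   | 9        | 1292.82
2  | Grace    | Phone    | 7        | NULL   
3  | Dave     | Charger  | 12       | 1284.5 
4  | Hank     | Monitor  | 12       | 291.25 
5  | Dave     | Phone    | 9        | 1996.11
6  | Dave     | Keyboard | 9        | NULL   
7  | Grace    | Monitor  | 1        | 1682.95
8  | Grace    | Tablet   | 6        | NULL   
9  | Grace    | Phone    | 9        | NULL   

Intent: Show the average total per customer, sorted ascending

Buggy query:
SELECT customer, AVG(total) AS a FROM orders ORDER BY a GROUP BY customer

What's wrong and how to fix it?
Bug: GROUP BY must precede ORDER BY

Fix: Reorder: SELECT … FROM … GROUP BY … ORDER BY …

Corrected query:
SELECT customer, AVG(total) AS a FROM orders GROUP BY customer ORDER BY a

Result:
customer | a       
---------+---------
Hank     | 792.035 
Dave     | 1640.305
Grace    | 1682.95 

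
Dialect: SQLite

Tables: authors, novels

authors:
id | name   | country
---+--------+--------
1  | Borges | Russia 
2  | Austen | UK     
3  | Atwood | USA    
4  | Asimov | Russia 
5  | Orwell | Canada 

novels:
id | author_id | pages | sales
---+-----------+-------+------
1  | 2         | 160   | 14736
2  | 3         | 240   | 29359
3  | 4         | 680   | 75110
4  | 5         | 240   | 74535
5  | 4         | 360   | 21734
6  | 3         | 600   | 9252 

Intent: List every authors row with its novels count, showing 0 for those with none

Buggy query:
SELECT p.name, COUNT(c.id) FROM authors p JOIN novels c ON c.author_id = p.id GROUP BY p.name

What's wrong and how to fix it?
Bug: INNER JOIN drops authors rows that have no matching novels rows

Fix: Switch to LEFT JOIN to retain unmatched parent rows

Corrected query:
SELECT p.name, COUNT(c.id) FROM authors p LEFT JOIN novels c ON c.author_id = p.id GROUP BY p.name

Result:
name   | COUNT(c.id)
-------+------------
Asimov | 2          
Atwood | 2          
Austen | 1          
Borges | 0          
Orwell | 1          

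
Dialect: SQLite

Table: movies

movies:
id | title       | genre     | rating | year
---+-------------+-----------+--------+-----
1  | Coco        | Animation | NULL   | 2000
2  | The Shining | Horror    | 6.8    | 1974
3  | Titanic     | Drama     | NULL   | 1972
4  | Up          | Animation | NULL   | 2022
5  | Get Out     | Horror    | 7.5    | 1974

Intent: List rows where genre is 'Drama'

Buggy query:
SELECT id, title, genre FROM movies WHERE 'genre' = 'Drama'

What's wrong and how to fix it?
Bug: 'genre' in single quotes is a string literal, not the column; the comparison is literal-vs-literal and never true

Fix: Reference the column as genre without single quotes

Corrected query:
SELECT id, title, genre FROM movies WHERE genre = 'Drama'

Result:
id | title   | genre
---+---------+------
3  | Titanic | Drama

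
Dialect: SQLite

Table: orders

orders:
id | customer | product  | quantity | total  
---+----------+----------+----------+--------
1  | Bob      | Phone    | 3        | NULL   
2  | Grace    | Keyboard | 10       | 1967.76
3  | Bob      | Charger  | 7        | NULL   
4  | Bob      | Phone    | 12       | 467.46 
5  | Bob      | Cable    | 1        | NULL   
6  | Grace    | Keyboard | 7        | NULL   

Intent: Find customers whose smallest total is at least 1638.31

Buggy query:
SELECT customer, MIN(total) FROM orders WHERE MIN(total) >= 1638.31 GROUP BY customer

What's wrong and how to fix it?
Bug: MIN() in WHERE is a misuse of aggregate

Fix: Replace WHERE with HAVING after the GROUP BY

Corrected query:
SELECT customer, MIN(total) FROM orders GROUP BY customer HAVING MIN(total) >= 1638.31

Result:
customer | MIN(total)
---------+-----------
Grace    | 1967.76   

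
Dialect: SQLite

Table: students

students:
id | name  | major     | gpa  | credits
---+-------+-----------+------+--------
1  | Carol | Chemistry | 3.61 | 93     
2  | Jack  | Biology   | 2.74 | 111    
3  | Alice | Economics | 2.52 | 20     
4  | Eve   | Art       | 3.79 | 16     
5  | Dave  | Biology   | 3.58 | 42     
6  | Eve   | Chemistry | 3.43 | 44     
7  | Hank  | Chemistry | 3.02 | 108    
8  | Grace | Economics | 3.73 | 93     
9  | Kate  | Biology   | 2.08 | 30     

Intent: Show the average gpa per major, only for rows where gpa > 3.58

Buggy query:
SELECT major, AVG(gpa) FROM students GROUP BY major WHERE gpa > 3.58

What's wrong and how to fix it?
Bug: Row-level WHERE must come before GROUP BY in the clause order

Fix: Move the WHERE clause before GROUP BY

Corrected query:
SELECT major, AVG(gpa) FROM students WHERE gpa > 3.58 GROUP BY major

Result:
major     | AVG(gpa)
----------+---------
Art       | 3.79    
Chemistry | 3.61    
Economics | 3.73    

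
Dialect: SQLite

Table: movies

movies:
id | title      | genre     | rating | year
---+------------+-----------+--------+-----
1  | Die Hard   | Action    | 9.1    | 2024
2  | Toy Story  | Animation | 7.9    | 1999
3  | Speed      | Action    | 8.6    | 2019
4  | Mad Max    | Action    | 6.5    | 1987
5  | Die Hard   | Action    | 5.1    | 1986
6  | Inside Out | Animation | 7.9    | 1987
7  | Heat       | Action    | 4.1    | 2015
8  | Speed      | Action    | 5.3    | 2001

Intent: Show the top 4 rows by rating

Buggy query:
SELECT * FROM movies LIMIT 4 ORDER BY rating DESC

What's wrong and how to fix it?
Bug: ORDER BY cannot follow LIMIT; LIMIT is the final clause

Fix: Swap the clauses: ORDER BY first, then LIMIT

Corrected query:
SELECT * FROM movies ORDER BY rating DESC LIMIT 4

Result:
id | title      | genre     | rating | year
---+------------+-----------+--------+-----
1  | Die Hard   | Action    | 9.1    | 2024
3  | Speed      | Action    | 8.6    | 2019
2  | Toy Story  | Animation | 7.9    | 1999
6  | Inside Out | Animation | 7.9    | 1987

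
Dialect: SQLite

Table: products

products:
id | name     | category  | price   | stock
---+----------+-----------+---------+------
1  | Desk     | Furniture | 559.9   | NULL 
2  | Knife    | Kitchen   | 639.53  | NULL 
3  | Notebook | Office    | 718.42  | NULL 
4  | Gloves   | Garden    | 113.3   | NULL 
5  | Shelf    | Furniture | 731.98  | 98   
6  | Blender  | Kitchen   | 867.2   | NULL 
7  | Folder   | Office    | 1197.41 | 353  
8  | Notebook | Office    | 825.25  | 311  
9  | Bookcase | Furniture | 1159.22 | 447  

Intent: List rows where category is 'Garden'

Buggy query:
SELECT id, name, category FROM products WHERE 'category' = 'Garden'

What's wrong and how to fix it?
Bug: 'category' in single quotes is a string literal, not the column; the comparison is literal-vs-literal and never true

Fix: Reference the column as category without single quotes

Corrected query:
SELECT id, name, category FROM products WHERE category = 'Garden'

Result:
id | name   | category
---+--------+---------
4  | Gloves | Garden  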